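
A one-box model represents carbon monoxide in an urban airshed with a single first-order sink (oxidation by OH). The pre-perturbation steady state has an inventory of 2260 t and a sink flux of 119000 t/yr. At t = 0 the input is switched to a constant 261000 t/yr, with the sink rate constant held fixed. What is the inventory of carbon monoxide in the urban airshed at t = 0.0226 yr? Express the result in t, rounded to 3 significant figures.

4140 t

τ = M₀/F₀ = 2260/119000 = 0.01899 yr; rate constant k = 1/τ.
New steady state M_∞ = F₁/k = F₁·τ = 261000 × 0.01899 = 4956.8 t.
M(t) = M_∞ + (M₀ − M_∞)·e^(−t/τ); t/τ = 0.0226/0.01899 = 1.190, so e^(−t/τ) = 0.3042.
M(t) = 4956.8 − 2697 × 0.3042 = 4136.4 t.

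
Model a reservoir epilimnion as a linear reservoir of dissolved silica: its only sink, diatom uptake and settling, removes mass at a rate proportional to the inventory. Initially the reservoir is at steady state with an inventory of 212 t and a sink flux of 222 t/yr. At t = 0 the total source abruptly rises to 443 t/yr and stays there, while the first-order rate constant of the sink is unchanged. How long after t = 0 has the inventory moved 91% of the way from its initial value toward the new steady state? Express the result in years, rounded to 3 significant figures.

2.30 yr

τ = M₀/F₀ = 212/222 = 0.9550 yr.
The remaining gap fraction is e^(−t/τ); 91% covered ⇒ e^(−t/τ) = 0.0900.
t = −τ ln(0.0900) = 0.9550 × 2.408 = 2.299 yr.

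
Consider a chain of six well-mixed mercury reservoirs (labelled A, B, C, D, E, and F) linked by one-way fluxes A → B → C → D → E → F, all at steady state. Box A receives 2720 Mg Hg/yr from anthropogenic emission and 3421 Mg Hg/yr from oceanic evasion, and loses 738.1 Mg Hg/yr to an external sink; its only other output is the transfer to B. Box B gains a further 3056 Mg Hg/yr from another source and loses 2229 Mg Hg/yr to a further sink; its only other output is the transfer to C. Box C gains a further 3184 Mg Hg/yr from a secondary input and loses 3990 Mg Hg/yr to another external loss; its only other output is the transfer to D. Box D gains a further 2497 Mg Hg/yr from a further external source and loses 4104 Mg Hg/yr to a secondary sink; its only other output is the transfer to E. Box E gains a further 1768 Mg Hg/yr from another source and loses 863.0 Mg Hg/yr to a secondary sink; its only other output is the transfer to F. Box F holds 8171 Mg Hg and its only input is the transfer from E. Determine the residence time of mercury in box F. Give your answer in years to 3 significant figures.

1.73 yr

Box A: F(A→B) = (2720 + 3421) − 738.1 = 5402.9 Mg Hg/yr.
Box B: F(B→C) = (5402.9 + 3056) − 2229 = 6229.9 Mg Hg/yr.
Box C: F(C→D) = (6229.9 + 3184) − 3990 = 5423.9 Mg Hg/yr.
Box D: F(D→E) = (5423.9 + 2497) − 4104 = 3816.9 Mg Hg/yr.
Box E: F(E→F) = (3816.9 + 1768) − 863.0 = 4721.9 Mg Hg/yr.
Box F throughput = its input = 4721.9 Mg Hg/yr; τ = 8171 / 4721.9 = 1.730 yr.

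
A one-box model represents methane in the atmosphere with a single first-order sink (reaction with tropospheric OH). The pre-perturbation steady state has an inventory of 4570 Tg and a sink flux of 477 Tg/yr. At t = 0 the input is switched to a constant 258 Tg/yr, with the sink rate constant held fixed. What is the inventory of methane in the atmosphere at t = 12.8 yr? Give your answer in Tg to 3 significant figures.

Residence time τ = M₀/F₀ = 9.581 yr. The eventual steady state is M_∞ = M₀·(F₁/F₀) = 4570 × 258/477 = 2471.8 Tg.
The anomaly ΔM(t) = M(t) − M_∞ decays as ΔM₀·e^(−t/τ) with ΔM₀ = 4570 − 2471.8 = 2098 Tg.
At t = 12.8 yr, e^(−t/τ) = e^(−1.336) = 0.2629, so ΔM = 551.6 Tg and M = 2471.8 + 551.6 = 3023.4 Tg.

3020 Tg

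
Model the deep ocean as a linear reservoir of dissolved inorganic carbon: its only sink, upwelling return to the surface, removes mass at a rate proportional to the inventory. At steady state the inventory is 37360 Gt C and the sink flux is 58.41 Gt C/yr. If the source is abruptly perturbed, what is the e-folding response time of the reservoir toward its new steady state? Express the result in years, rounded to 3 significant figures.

For a linear reservoir the response time equals the residence time τ = M/F.
τ = 37360 / 58.41 = 639.6 yr.

640 yr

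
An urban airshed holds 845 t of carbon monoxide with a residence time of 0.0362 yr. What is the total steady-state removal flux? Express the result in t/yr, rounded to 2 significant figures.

23000 t/yr

F = M / τ = 845 / 0.0362 = 23340 t/yr.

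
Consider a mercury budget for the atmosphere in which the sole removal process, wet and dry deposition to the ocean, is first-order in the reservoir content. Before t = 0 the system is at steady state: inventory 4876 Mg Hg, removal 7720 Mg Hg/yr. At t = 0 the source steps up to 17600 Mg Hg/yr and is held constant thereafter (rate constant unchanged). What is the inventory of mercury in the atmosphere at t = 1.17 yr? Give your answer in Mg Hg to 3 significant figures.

10100 Mg Hg

τ = M₀/F₀ = 4876/7720 = 0.6316 yr; rate constant k = 1/τ.
New steady state M_∞ = F₁/k = F₁·τ = 17600 × 0.6316 = 11116 Mg Hg.
M(t) = M_∞ + (M₀ − M_∞)·e^(−t/τ); t/τ = 1.17/0.6316 = 1.852, so e^(−t/τ) = 0.1569.
M(t) = 11116 − 6240 × 0.1569 = 10137 Mg Hg.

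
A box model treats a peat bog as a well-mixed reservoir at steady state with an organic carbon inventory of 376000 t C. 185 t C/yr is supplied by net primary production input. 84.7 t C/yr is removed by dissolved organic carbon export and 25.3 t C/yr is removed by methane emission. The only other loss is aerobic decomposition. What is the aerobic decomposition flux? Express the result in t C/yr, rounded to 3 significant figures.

75.0 t C/yr

At steady state ΣF_in = ΣF_out.
ΣF_in = 185.00 t C/yr.
Aerobic decomposition flux = ΣF_in − (84.7 + 25.3) = 185.00 − 110.0 = 75.00 t C/yr.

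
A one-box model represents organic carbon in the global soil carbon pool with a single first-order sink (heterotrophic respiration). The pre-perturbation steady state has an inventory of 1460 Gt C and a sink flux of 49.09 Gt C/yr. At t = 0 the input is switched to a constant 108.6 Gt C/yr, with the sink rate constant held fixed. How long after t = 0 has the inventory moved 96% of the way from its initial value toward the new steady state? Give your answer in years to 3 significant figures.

95.7 yr

τ = M₀/F₀ = 1460/49.09 = 29.74 yr.
The remaining gap fraction is e^(−t/τ); 96% covered ⇒ e^(−t/τ) = 0.0400.
t = −τ ln(0.0400) = 29.74 × 3.219 = 95.73 yr.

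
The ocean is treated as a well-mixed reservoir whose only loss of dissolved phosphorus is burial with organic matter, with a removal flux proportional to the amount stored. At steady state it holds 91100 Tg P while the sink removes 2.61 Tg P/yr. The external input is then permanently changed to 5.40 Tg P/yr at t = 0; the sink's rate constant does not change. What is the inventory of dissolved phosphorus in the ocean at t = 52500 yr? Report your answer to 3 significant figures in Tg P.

167000 Tg P

τ = M₀/F₀ = 91100/2.61 = 34900 yr; rate constant k = 1/τ.
New steady state M_∞ = F₁/k = F₁·τ = 5.40 × 34900 = 188480 Tg P.
M(t) = M_∞ + (M₀ − M_∞)·e^(−t/τ); t/τ = 52500/34900 = 1.504, so e^(−t/τ) = 0.2222.
M(t) = 188480 − 97380 × 0.2222 = 166840 Tg P.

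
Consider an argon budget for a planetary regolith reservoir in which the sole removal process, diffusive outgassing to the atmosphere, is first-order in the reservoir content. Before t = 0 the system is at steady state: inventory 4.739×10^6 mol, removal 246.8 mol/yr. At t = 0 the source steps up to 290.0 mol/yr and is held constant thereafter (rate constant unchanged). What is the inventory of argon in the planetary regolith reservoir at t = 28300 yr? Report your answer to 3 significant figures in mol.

The sink rate constant is k = F₀/M₀ = 246.8/4.739×10^6 = 5.208×10^-5 yr⁻¹.
Solving dM/dt = F₁ − kM with M(0) = M₀ gives M(t) = F₁/k + (M₀ − F₁/k)·e^(−kt).
F₁/k = 290.0/5.208×10^-5 = 5.5685×10^6 mol; kt = 5.208×10^-5 × 28300 = 1.474, e^(−kt) = 0.2290.
M(28300) = 5.5685×10^6 + (4.739×10^6 − 5.5685×10^6) × 0.2290 = 5.5685×10^6 − 190000 = 5.3785×10^6 mol.

5.38×10^6 mol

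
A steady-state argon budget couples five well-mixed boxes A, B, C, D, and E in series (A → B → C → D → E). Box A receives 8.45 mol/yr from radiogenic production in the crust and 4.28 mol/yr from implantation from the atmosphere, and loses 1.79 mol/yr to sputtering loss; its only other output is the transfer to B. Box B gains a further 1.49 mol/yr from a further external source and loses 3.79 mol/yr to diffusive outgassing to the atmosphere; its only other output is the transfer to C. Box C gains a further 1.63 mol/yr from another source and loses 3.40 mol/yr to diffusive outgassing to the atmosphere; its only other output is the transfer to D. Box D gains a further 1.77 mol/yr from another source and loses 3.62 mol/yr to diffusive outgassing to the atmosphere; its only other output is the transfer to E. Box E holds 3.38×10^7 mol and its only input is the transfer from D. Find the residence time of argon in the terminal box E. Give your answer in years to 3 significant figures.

6.73×10^6 yr

Box A: F(A→B) = (8.45 + 4.28) − 1.79 = 10.940 mol/yr.
Box B: F(B→C) = (10.940 + 1.49) − 3.79 = 8.6400 mol/yr.
Box C: F(C→D) = (8.6400 + 1.63) − 3.40 = 6.8700 mol/yr.
Box D: F(D→E) = (6.8700 + 1.77) − 3.62 = 5.0200 mol/yr.
Box E throughput = its input = 5.0200 mol/yr; τ = 3.38×10^7 / 5.0200 = 6.733×10^6 yr.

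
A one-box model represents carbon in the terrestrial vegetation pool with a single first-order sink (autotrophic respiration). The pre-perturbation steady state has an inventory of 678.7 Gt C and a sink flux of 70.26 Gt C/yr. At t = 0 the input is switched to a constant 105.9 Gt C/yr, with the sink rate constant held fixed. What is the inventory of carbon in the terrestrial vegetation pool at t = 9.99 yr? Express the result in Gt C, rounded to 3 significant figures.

τ = M₀/F₀ = 678.7/70.26 = 9.660 yr; rate constant k = 1/τ.
New steady state M_∞ = F₁/k = F₁·τ = 105.9 × 9.660 = 1023.0 Gt C.
M(t) = M_∞ + (M₀ − M_∞)·e^(−t/τ); t/τ = 9.99/9.660 = 1.034, so e^(−t/τ) = 0.3555.
M(t) = 1023.0 − 344.3 × 0.3555 = 900.58 Gt C.

901 Gt C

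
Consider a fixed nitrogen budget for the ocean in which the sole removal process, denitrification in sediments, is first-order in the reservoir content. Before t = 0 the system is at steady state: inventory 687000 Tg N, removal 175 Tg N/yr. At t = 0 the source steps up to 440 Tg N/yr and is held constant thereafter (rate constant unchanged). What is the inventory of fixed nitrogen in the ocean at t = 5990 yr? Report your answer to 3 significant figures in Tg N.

1.50×10^6 Tg N

τ = M₀/F₀ = 687000/175 = 3926 yr; rate constant k = 1/τ.
New steady state M_∞ = F₁/k = F₁·τ = 440 × 3926 = 1.7273×10^6 Tg N.
M(t) = M_∞ + (M₀ − M_∞)·e^(−t/τ); t/τ = 5990/3926 = 1.526, so e^(−t/τ) = 0.2174.
M(t) = 1.7273×10^6 − 1.040×10^6 × 0.2174 = 1.5011×10^6 Tg N.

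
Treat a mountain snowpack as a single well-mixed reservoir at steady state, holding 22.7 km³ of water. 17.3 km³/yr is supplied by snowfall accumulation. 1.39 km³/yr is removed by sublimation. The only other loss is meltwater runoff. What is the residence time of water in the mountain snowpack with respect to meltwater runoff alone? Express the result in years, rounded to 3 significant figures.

1.43 yr

At steady state ΣF_in = ΣF_out.
ΣF_in = 17.300 km³/yr.
Meltwater runoff flux = ΣF_in − (1.39) = 17.300 − 1.390 = 15.91 km³/yr.
τ = M / F = 22.7 / 15.91 = 1.427 yr.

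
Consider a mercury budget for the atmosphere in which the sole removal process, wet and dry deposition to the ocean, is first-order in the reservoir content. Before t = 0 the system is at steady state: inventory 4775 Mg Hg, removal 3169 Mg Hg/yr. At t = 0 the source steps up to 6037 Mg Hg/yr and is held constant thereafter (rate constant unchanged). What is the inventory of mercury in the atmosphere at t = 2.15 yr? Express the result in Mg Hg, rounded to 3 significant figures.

8060 Mg Hg

The sink rate constant is k = F₀/M₀ = 3169/4775 = 0.6637 yr⁻¹.
Solving dM/dt = F₁ − kM with M(0) = M₀ gives M(t) = F₁/k + (M₀ − F₁/k)·e^(−kt).
F₁/k = 6037/0.6637 = 9096.5 Mg Hg; kt = 0.6637 × 2.15 = 1.427, e^(−kt) = 0.2401.
M(2.15) = 9096.5 + (4775 − 9096.5) × 0.2401 = 9096.5 − 1037 = 8059.1 Mg Hg.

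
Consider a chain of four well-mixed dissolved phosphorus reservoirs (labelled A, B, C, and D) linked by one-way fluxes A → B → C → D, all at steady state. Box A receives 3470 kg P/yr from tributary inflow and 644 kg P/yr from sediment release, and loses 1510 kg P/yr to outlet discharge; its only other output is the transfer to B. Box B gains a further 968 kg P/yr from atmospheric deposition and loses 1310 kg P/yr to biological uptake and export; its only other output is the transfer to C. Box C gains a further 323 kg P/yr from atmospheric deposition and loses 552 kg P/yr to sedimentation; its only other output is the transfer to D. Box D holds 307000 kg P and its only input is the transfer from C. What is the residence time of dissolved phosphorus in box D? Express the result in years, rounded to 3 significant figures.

151 yr

Box A: F(A→B) = (3470 + 644) − 1510 = 2604.0 kg P/yr.
Box B: F(B→C) = (2604.0 + 968) − 1310 = 2262.0 kg P/yr.
Box C: F(C→D) = (2262.0 + 323) − 552 = 2033.0 kg P/yr.
Box D throughput = its input = 2033.0 kg P/yr; τ = 307000 / 2033.0 = 151.0 yr.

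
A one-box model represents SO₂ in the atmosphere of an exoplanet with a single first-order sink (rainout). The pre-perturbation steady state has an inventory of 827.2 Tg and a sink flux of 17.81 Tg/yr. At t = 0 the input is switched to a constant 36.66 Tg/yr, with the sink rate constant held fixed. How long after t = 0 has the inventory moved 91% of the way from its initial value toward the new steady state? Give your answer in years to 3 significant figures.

112 yr

τ = M₀/F₀ = 827.2/17.81 = 46.45 yr.
The remaining gap fraction is e^(−t/τ); 91% covered ⇒ e^(−t/τ) = 0.0900.
t = −τ ln(0.0900) = 46.45 × 2.408 = 111.8 yr.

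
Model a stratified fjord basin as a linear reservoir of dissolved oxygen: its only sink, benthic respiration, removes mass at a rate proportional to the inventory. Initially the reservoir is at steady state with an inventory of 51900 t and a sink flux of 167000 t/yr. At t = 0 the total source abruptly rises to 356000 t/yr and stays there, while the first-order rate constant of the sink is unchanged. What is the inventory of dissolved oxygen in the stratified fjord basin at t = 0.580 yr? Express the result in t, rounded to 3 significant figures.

102000 t

τ = M₀/F₀ = 51900/167000 = 0.3108 yr; rate constant k = 1/τ.
New steady state M_∞ = F₁/k = F₁·τ = 356000 × 0.3108 = 110640 t.
M(t) = M_∞ + (M₀ − M_∞)·e^(−t/τ); t/τ = 0.580/0.3108 = 1.866, so e^(−t/τ) = 0.1547.
M(t) = 110640 − 58740 × 0.1547 = 101550 t.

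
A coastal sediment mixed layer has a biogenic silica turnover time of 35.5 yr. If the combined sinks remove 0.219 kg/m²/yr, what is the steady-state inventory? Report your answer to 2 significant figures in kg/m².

7.8 kg/m²

τ = M/F ⇒ M = τ × F = 35.5 × 0.219 = 7.774 kg/m².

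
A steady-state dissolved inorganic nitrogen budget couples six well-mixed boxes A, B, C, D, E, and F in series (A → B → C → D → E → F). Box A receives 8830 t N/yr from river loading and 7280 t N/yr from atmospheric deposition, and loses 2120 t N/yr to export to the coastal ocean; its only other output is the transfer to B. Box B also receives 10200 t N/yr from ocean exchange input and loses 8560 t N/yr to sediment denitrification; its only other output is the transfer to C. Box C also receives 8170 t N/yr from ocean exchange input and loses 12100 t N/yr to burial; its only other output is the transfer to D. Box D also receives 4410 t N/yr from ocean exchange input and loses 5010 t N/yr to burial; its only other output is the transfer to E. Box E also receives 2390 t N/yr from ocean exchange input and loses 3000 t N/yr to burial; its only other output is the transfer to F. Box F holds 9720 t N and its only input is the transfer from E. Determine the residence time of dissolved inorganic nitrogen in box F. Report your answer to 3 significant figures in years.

0.927 yr

Box A: F(A→B) = (8830 + 7280) − 2120 = 13990 t N/yr.
Box B: F(B→C) = (13990 + 10200) − 8560 = 15630 t N/yr.
Box C: F(C→D) = (15630 + 8170) − 12100 = 11700 t N/yr.
Box D: F(D→E) = (11700 + 4410) − 5010 = 11100 t N/yr.
Box E: F(E→F) = (11100 + 2390) − 3000 = 10490 t N/yr.
Box F throughput = its input = 10490 t N/yr; τ = 9720 / 10490 = 0.9266 yr.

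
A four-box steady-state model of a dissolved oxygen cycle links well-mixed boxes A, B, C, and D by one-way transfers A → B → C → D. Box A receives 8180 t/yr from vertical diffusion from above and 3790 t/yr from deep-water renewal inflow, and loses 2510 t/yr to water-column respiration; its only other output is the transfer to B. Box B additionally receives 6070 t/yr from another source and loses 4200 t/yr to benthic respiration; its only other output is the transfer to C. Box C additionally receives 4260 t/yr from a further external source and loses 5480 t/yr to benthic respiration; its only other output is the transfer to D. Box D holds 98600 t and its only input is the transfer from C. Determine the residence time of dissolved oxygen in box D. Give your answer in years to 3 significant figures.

Box A: F(A→B) = (8180 + 3790) − 2510 = 9460.0 t/yr.
Box B: F(B→C) = (9460.0 + 6070) − 4200 = 11330 t/yr.
Box C: F(C→D) = (11330 + 4260) − 5480 = 10110 t/yr.
Box D throughput = its input = 10110 t/yr; τ = 98600 / 10110 = 9.753 yr.

9.75 yr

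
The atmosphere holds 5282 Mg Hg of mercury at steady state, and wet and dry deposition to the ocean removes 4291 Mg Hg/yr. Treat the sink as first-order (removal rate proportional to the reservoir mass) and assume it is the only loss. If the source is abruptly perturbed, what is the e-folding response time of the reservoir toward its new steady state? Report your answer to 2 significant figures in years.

1.2 yr

For a linear reservoir the response time equals the residence time τ = M/F.
τ = 5282 / 4291 = 1.231 yr.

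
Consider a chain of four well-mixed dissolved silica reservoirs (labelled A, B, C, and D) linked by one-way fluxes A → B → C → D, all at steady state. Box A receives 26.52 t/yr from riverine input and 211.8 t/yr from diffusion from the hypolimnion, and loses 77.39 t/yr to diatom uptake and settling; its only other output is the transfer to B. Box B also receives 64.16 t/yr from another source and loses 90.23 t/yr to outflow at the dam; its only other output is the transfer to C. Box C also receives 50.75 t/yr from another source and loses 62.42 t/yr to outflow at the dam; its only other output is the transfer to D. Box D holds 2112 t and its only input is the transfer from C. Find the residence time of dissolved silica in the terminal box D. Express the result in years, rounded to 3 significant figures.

Box A: F(A→B) = (26.52 + 211.8) − 77.39 = 160.93 t/yr.
Box B: F(B→C) = (160.93 + 64.16) − 90.23 = 134.86 t/yr.
Box C: F(C→D) = (134.86 + 50.75) − 62.42 = 123.19 t/yr.
Box D throughput = its input = 123.19 t/yr; τ = 2112 / 123.19 = 17.14 yr.

17.1 yr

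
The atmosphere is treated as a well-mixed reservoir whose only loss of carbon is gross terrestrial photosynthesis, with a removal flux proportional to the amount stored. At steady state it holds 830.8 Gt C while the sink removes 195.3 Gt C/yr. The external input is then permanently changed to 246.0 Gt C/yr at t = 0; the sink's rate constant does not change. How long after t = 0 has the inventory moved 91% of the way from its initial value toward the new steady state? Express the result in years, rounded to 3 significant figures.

τ = M₀/F₀ = 830.8/195.3 = 4.254 yr.
The remaining gap fraction is e^(−t/τ); 91% covered ⇒ e^(−t/τ) = 0.0900.
t = −τ ln(0.0900) = 4.254 × 2.408 = 10.24 yr.

10.2 yr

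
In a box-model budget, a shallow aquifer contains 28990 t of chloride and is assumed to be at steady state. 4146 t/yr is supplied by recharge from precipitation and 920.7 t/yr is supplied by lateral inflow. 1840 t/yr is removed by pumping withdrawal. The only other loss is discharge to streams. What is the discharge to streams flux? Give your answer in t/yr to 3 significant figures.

3230 t/yr

At steady state ΣF_in = ΣF_out.
ΣF_in = 4146 + 920.7 = 5066.7 t/yr.
Discharge to streams flux = ΣF_in − (1840) = 5066.7 − 1840 = 3227 t/yr.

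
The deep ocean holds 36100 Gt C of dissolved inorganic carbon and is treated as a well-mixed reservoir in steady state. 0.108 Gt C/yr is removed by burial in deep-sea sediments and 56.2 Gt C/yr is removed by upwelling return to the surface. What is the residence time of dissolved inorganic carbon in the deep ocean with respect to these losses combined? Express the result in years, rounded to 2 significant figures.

Total removal = 0.1080 + 56.20 = 56.308 Gt C/yr.
τ = M / ΣF_out = 36100 / 56.308 = 641.1 yr.

640 yr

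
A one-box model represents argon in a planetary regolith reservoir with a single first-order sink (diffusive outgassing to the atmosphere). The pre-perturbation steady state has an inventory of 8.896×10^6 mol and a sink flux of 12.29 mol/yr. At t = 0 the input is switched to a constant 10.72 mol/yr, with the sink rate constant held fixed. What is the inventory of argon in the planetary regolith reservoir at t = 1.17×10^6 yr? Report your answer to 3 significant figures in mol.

τ = M₀/F₀ = 8.896×10^6/12.29 = 723800 yr; rate constant k = 1/τ.
New steady state M_∞ = F₁/k = F₁·τ = 10.72 × 723800 = 7.7596×10^6 mol.
M(t) = M_∞ + (M₀ − M_∞)·e^(−t/τ); t/τ = 1.17×10^6/723800 = 1.616, so e^(−t/τ) = 0.1986.
M(t) = 7.7596×10^6 + 1.136×10^6 × 0.1986 = 7.9853×10^6 mol.

7.99×10^6 mol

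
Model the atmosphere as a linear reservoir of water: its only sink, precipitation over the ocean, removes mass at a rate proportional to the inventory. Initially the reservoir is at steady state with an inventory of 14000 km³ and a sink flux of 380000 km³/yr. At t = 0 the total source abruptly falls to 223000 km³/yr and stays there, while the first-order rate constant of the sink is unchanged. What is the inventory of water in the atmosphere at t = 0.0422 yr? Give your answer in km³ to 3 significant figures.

10100 km³

τ = M₀/F₀ = 14000/380000 = 0.03684 yr; rate constant k = 1/τ.
New steady state M_∞ = F₁/k = F₁·τ = 223000 × 0.03684 = 8215.8 km³.
M(t) = M_∞ + (M₀ − M_∞)·e^(−t/τ); t/τ = 0.0422/0.03684 = 1.145, so e^(−t/τ) = 0.3181.
M(t) = 8215.8 + 5784 × 0.3181 = 10056 km³.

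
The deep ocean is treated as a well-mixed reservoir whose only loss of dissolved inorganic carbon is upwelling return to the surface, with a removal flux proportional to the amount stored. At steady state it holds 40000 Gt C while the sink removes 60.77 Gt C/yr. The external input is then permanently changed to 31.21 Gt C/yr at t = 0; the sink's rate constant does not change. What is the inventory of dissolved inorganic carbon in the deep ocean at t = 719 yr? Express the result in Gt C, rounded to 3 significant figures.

τ = M₀/F₀ = 40000/60.77 = 658.2 yr; rate constant k = 1/τ.
New steady state M_∞ = F₁/k = F₁·τ = 31.21 × 658.2 = 20543 Gt C.
M(t) = M_∞ + (M₀ − M_∞)·e^(−t/τ); t/τ = 719/658.2 = 1.092, so e^(−t/τ) = 0.3354.
M(t) = 20543 + 19460 × 0.3354 = 27069 Gt C.

27100 Gt C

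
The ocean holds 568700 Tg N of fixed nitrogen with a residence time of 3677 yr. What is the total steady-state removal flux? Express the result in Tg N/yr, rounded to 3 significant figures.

F = M / τ = 568700 / 3677 = 154.7 Tg N/yr.

155 Tg N/yr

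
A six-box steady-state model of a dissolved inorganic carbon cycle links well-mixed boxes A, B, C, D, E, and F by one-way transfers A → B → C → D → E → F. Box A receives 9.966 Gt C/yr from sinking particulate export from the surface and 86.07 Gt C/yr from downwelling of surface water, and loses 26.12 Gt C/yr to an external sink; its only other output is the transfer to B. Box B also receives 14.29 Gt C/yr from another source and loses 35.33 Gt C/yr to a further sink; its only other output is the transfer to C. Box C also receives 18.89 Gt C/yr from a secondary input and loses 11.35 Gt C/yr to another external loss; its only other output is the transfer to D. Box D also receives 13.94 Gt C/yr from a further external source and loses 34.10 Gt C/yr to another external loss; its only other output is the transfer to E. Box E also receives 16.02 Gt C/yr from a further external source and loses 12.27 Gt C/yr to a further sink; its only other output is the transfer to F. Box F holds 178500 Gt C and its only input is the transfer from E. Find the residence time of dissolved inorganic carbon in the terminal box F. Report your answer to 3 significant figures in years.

4460 yr

Box A: F(A→B) = (9.966 + 86.07) − 26.12 = 69.916 Gt C/yr.
Box B: F(B→C) = (69.916 + 14.29) − 35.33 = 48.876 Gt C/yr.
Box C: F(C→D) = (48.876 + 18.89) − 11.35 = 56.416 Gt C/yr.
Box D: F(D→E) = (56.416 + 13.94) − 34.10 = 36.256 Gt C/yr.
Box E: F(E→F) = (36.256 + 16.02) − 12.27 = 40.006 Gt C/yr.
Box F throughput = its input = 40.006 Gt C/yr; τ = 178500 / 40.006 = 4462 yr.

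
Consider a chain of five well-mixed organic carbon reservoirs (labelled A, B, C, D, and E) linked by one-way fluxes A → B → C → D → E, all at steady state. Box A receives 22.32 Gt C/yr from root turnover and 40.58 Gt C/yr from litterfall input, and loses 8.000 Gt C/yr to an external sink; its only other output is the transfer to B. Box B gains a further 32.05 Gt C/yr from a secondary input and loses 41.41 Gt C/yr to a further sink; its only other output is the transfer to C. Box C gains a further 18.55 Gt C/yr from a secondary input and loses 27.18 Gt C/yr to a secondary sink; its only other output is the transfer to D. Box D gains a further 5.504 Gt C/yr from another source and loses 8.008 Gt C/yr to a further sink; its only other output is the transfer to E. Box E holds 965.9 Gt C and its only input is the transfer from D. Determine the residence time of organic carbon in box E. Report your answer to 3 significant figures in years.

28.1 yr

Box A: F(A→B) = (22.32 + 40.58) − 8.000 = 54.900 Gt C/yr.
Box B: F(B→C) = (54.900 + 32.05) − 41.41 = 45.540 Gt C/yr.
Box C: F(C→D) = (45.540 + 18.55) − 27.18 = 36.910 Gt C/yr.
Box D: F(D→E) = (36.910 + 5.504) − 8.008 = 34.406 Gt C/yr.
Box E throughput = its input = 34.406 Gt C/yr; τ = 965.9 / 34.406 = 28.07 yr.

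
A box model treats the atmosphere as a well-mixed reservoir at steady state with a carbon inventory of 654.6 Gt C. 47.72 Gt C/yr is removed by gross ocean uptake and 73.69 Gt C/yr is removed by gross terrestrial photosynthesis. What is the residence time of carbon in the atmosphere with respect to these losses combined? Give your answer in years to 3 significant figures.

Total removal = 47.72 + 73.69 = 121.41 Gt C/yr.
τ = M / ΣF_out = 654.6 / 121.41 = 5.392 yr.

5.39 yr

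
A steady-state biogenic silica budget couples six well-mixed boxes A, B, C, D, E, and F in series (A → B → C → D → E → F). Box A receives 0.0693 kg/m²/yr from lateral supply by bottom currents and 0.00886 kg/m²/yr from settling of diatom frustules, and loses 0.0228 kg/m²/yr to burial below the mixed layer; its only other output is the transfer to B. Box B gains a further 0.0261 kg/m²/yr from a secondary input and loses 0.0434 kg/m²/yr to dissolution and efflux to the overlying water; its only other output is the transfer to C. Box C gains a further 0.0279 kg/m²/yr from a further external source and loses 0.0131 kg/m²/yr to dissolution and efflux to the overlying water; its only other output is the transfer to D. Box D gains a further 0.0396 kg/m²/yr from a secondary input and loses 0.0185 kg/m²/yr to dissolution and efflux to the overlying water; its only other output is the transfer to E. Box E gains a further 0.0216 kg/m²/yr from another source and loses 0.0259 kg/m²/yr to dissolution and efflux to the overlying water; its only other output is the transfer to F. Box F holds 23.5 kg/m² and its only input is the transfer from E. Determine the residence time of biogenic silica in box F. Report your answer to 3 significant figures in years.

337 yr

Box A: F(A→B) = (0.0693 + 0.00886) − 0.0228 = 0.055360 kg/m²/yr.
Box B: F(B→C) = (0.055360 + 0.0261) − 0.0434 = 0.038060 kg/m²/yr.
Box C: F(C→D) = (0.038060 + 0.0279) − 0.0131 = 0.052860 kg/m²/yr.
Box D: F(D→E) = (0.052860 + 0.0396) − 0.0185 = 0.073960 kg/m²/yr.
Box E: F(E→F) = (0.073960 + 0.0216) − 0.0259 = 0.069660 kg/m²/yr.
Box F throughput = its input = 0.069660 kg/m²/yr; τ = 23.5 / 0.069660 = 337.4 yr.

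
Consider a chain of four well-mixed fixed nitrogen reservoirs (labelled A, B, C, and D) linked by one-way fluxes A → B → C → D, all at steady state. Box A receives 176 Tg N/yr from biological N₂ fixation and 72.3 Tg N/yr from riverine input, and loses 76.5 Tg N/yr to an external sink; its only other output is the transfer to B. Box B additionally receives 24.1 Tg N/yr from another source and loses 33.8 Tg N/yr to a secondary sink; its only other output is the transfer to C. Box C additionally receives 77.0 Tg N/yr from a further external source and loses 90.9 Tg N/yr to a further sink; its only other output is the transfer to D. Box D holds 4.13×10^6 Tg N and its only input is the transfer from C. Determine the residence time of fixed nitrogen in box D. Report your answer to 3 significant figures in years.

Box A: F(A→B) = (176 + 72.3) − 76.5 = 171.80 Tg N/yr.
Box B: F(B→C) = (171.80 + 24.1) − 33.8 = 162.10 Tg N/yr.
Box C: F(C→D) = (162.10 + 77.0) − 90.9 = 148.20 Tg N/yr.
Box D throughput = its input = 148.20 Tg N/yr; τ = 4.13×10^6 / 148.20 = 27870 yr.

27900 yr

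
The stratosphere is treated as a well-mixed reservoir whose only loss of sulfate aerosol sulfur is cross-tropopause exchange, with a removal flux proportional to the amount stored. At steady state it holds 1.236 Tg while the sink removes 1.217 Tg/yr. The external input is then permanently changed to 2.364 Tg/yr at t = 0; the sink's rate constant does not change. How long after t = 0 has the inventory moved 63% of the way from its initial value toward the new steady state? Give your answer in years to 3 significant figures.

1.01 yr

τ = M₀/F₀ = 1.236/1.217 = 1.016 yr.
The remaining gap fraction is e^(−t/τ); 63% covered ⇒ e^(−t/τ) = 0.370.
t = −τ ln(0.370) = 1.016 × 0.9943 = 1.010 yr.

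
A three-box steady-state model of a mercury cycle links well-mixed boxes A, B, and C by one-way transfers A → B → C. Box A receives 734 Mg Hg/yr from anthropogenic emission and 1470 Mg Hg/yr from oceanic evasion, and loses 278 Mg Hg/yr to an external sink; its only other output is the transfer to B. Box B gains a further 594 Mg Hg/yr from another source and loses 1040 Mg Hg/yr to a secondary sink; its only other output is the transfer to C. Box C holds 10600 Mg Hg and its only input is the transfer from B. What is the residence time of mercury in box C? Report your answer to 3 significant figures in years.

7.16 yr

Box A: F(A→B) = (734 + 1470) − 278 = 1926.0 Mg Hg/yr.
Box B: F(B→C) = (1926.0 + 594) − 1040 = 1480.0 Mg Hg/yr.
Box C throughput = its input = 1480.0 Mg Hg/yr; τ = 10600 / 1480.0 = 7.162 yr.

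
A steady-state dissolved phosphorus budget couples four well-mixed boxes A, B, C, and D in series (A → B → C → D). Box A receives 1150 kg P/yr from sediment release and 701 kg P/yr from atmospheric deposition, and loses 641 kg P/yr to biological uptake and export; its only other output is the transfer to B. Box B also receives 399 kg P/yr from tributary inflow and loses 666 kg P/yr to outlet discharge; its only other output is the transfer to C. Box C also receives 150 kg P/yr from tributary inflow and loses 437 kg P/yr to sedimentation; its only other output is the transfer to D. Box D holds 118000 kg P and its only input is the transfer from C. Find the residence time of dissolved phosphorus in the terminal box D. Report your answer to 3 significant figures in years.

Box A: F(A→B) = (1150 + 701) − 641 = 1210.0 kg P/yr.
Box B: F(B→C) = (1210.0 + 399) − 666 = 943.00 kg P/yr.
Box C: F(C→D) = (943.00 + 150) − 437 = 656.00 kg P/yr.
Box D throughput = its input = 656.00 kg P/yr; τ = 118000 / 656.00 = 179.9 yr.

180 yr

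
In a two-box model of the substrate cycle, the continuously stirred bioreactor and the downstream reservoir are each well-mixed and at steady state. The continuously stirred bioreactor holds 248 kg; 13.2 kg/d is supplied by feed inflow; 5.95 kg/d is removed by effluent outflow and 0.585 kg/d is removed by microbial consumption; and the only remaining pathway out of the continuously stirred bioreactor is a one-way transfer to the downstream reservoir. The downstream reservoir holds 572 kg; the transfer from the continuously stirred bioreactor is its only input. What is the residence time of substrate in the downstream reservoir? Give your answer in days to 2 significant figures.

Balance the continuously stirred bioreactor: ΣF_in = 13.200 kg/d.
Transfer to the downstream reservoir = ΣF_in − (5.95 + 0.585) = 6.6650 kg/d.
At steady state the output of the downstream reservoir equals its input, 6.6650 kg/d.
τ = M / F = 572 / 6.6650 = 85.82 d.

86 d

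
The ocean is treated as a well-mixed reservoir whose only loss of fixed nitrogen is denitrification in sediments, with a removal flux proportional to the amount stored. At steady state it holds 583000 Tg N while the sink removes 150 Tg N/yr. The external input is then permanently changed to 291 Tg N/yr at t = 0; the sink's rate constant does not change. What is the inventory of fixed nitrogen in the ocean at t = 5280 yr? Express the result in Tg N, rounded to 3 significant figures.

990000 Tg N

The sink rate constant is k = F₀/M₀ = 150/583000 = 0.0002573 yr⁻¹.
Solving dM/dt = F₁ − kM with M(0) = M₀ gives M(t) = F₁/k + (M₀ − F₁/k)·e^(−kt).
F₁/k = 291/0.0002573 = 1.1310×10^6 Tg N; kt = 0.0002573 × 5280 = 1.358, e^(−kt) = 0.2570.
M(5280) = 1.1310×10^6 + (583000 − 1.1310×10^6) × 0.2570 = 1.1310×10^6 − 140900 = 990150 Tg N.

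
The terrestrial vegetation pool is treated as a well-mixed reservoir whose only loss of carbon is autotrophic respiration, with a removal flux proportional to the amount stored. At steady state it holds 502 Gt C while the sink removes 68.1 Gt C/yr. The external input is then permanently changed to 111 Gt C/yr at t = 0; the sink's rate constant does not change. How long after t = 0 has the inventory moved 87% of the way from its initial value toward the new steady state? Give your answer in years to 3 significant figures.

15.0 yr

τ = M₀/F₀ = 502/68.1 = 7.372 yr.
The remaining gap fraction is e^(−t/τ); 87% covered ⇒ e^(−t/τ) = 0.130.
t = −τ ln(0.130) = 7.372 × 2.040 = 15.04 yr.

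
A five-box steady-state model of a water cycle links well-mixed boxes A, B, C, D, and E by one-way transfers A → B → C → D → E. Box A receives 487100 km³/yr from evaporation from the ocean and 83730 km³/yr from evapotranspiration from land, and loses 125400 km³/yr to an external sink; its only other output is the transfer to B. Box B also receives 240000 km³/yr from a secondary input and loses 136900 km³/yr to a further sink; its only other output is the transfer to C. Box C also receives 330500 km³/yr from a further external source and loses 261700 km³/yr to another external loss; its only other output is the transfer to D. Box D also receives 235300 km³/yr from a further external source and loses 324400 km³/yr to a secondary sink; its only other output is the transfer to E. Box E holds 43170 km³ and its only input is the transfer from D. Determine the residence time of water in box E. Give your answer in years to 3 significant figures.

0.0817 yr

Box A: F(A→B) = (487100 + 83730) − 125400 = 445430 km³/yr.
Box B: F(B→C) = (445430 + 240000) − 136900 = 548530 km³/yr.
Box C: F(C→D) = (548530 + 330500) − 261700 = 617330 km³/yr.
Box D: F(D→E) = (617330 + 235300) − 324400 = 528230 km³/yr.
Box E throughput = its input = 528230 km³/yr; τ = 43170 / 528230 = 0.08173 yr.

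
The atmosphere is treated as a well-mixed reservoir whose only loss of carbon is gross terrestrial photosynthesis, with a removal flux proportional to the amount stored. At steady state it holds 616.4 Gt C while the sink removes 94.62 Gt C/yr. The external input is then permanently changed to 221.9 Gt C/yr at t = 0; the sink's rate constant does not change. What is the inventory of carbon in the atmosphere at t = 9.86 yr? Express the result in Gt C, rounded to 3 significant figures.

1260 Gt C

Residence time τ = M₀/F₀ = 6.514 yr. The eventual steady state is M_∞ = M₀·(F₁/F₀) = 616.4 × 221.9/94.62 = 1445.6 Gt C.
The anomaly ΔM(t) = M(t) − M_∞ decays as ΔM₀·e^(−t/τ) with ΔM₀ = 616.4 − 1445.6 = −829.2 Gt C.
At t = 9.86 yr, e^(−t/τ) = e^(−1.514) = 0.2201, so ΔM = −182.5 Gt C and M = 1445.6 − 182.5 = 1263.0 Gt C.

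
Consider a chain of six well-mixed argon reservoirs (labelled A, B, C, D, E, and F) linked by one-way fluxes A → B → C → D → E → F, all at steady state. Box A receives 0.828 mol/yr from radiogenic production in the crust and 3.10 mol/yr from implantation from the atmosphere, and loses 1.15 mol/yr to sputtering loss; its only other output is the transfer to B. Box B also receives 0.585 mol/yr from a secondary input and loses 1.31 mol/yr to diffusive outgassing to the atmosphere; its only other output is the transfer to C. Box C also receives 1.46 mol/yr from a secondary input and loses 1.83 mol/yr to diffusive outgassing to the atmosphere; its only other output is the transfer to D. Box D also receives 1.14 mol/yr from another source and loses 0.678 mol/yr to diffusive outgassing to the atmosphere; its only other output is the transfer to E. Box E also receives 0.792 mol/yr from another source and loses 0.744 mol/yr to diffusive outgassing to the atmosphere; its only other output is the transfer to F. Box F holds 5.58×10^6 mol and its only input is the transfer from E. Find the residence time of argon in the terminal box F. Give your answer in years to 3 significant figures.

Box A: F(A→B) = (0.828 + 3.10) − 1.15 = 2.7780 mol/yr.
Box B: F(B→C) = (2.7780 + 0.585) − 1.31 = 2.0530 mol/yr.
Box C: F(C→D) = (2.0530 + 1.46) − 1.83 = 1.6830 mol/yr.
Box D: F(D→E) = (1.6830 + 1.14) − 0.678 = 2.1450 mol/yr.
Box E: F(E→F) = (2.1450 + 0.792) − 0.744 = 2.1930 mol/yr.
Box F throughput = its input = 2.1930 mol/yr; τ = 5.58×10^6 / 2.1930 = 2.544×10^6 yr.

2.54×10^6 yr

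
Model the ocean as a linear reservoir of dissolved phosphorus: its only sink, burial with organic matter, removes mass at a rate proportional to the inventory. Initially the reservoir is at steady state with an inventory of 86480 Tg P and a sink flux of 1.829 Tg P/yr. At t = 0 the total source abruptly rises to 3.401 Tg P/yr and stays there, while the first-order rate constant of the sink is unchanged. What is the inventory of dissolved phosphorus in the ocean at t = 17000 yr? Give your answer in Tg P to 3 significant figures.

109000 Tg P

Residence time τ = M₀/F₀ = 47280 yr. The eventual steady state is M_∞ = M₀·(F₁/F₀) = 86480 × 3.401/1.829 = 160810 Tg P.
The anomaly ΔM(t) = M(t) − M_∞ decays as ΔM₀·e^(−t/τ) with ΔM₀ = 86480 − 160810 = −74330 Tg P.
At t = 17000 yr, e^(−t/τ) = e^(−0.3595) = 0.6980, so ΔM = −51880 Tg P and M = 160810 − 51880 = 108930 Tg P.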